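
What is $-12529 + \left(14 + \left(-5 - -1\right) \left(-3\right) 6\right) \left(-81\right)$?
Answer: $-19495$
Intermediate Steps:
$-12529 + \left(14 + \left(-5 - -1\right) \left(-3\right) 6\right) \left(-81\right) = -12529 + \left(14 + \left(-5 + 1\right) \left(-3\right) 6\right) \left(-81\right) = -12529 + \left(14 + \left(-4\right) \left(-3\right) 6\right) \left(-81\right) = -12529 + \left(14 + 12 \cdot 6\right) \left(-81\right) = -12529 + \left(14 + 72\right) \left(-81\right) = -12529 + 86 \left(-81\right) = -12529 - 6966 = -19495$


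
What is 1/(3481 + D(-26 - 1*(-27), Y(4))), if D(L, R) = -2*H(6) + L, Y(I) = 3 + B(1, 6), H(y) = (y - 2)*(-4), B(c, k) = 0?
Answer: 1/3514 ≈ 0.00028458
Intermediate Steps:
H(y) = 8 - 4*y (H(y) = (-2 + y)*(-4) = 8 - 4*y)
Y(I) = 3 (Y(I) = 3 + 0 = 3)
D(L, R) = 32 + L (D(L, R) = -2*(8 - 4*6) + L = -2*(8 - 24) + L = -2*(-16) + L = 32 + L)
1/(3481 + D(-26 - 1*(-27), Y(4))) = 1/(3481 + (32 + (-26 - 1*(-27)))) = 1/(3481 + (32 + (-26 + 27))) = 1/(3481 + (32 + 1)) = 1/(3481 + 33) = 1/3514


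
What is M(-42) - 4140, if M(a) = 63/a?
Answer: -8283/2 ≈ -4141.5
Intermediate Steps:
M(-42) - 4140 = 63/(-42) - 4140 = 63*(-1/42) - 4140 = -3/2 - 4140 = -8283/2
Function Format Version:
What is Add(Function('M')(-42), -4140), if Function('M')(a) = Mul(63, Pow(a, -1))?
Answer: Rational(-8283, 2) ≈ -4141.5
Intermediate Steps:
Add(Function('M')(-42), -4140) = Add(Mul(63, Pow(-42, -1)), -4140) = Add(Mul(63, Rational(-1, 42)), -4140) = Add(Rational(-3, 2), -4140) = Rational(-8283, 2)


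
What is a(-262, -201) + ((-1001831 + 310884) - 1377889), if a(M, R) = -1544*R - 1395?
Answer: -1759887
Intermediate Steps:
a(M, R) = -1395 - 1544*R
a(-262, -201) + ((-1001831 + 310884) - 1377889) = (-1395 - 1544*(-201)) + ((-1001831 + 310884) - 1377889) = (-1395 + 310344) + (-690947 - 1377889) = 308949 - 2068836 = -1759887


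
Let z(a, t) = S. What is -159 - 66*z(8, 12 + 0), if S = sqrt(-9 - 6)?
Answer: -159 - 66*I*sqrt(15) ≈ -159.0 - 255.62*I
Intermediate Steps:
S = I*sqrt(15) (S = sqrt(-15) = I*sqrt(15) ≈ 3.873*I)
z(a, t) = I*sqrt(15)
-159 - 66*z(8, 12 + 0) = -159 - 66*I*sqrt(15)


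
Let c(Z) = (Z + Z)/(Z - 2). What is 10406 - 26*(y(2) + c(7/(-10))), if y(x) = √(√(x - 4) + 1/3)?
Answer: 280598/27 - 26*√(3 + 9*I*√2)/3 ≈ 10368.0 - 19.453*I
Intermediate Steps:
c(Z) = 2*Z/(-2 + Z) (c(Z) = (2*Z)/(-2 + Z) = 2*Z/(-2 + Z))
y(x) = √(⅓ + √(-4 + x)) (y(x) = √(√(-4 + x) + ⅓) = √(⅓ + √(-4 + x)))
10406 - 26*(y(2) + c(7/(-10))) = 10406 - 26*(√(3 + 9*√(-4 + 2))/3 + 2*(7/(-10))/(-2 + 7/(-10))) = 10406 - 26*(√(3 + 9*√(-2))/3 + 2*(7*(-⅒))/(-2 + 7*(-⅒))) = 10406 - 26*(√(3 + 9*(I*√2))/3 + 2*(-7/10)/(-2 - 7/10)) = 10406 - 26*(√(3 + 9*I*√2)/3 + 2*(-7/10)/(-27/10)) = 10406 - 26*(√(3 + 9*I*√2)/3 + 2*(-7/10)*(-10/27)) = 10406 - 26*(√(3 + 9*I*√2)/3 + 14/27) = 10406 - 26*(14/27 + √(3 + 9*I*√2)/3) = 10406 + (-364/27 - 26*√(3 + 9*I*√2)/3) = 280598/27 - 26*√(3 + 9*I*√2)/3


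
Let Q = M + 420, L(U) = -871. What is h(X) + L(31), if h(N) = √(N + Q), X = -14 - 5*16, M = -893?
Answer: -871 + 9*I*√7 ≈ -871.0 + 23.812*I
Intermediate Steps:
X = -94 (X = -14 - 80 = -94)
Q = -473 (Q = -893 + 420 = -473)
h(N) = √(-473 + N) (h(N) = √(N - 473) = √(-473 + N))
h(X) + L(31) = √(-473 - 94) - 871 = √(-567) - 871 = 9*I*√7 - 871 = -871 + 9*I*√7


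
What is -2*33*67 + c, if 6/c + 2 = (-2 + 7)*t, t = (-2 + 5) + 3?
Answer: -61905/14 ≈ -4421.8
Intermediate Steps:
t = 6 (t = 3 + 3 = 6)
c = 3/14 (c = 6/(-2 + (-2 + 7)*6) = 6/(-2 + 5*6) = 6/(-2 + 30) = 6/28 = 6*(1/28) = 3/14 ≈ 0.21429)
-2*33*67 + c = -2*33*67 + 3/14 = -66*67 + 3/14 = -4422 + 3/14 = -61905/14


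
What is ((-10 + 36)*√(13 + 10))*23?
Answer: 598*√23 ≈ 2867.9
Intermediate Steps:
((-10 + 36)*√(13 + 10))*23 = (26*√23)*23 = 598*√23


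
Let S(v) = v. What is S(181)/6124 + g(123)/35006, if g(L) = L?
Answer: 3544669/107188372 ≈ 0.033070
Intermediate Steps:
S(181)/6124 + g(123)/35006 = 181/6124 + 123/35006 = 3544669/107188372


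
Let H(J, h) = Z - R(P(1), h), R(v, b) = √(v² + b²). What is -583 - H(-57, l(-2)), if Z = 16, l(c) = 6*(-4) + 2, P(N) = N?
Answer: -599 + √485 ≈ -576.98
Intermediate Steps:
R(v, b) = √(b² + v²)
l(c) = -22 (l(c) = -24 + 2 = -22)
H(J, h) = 16 - √(1 + h²) (H(J, h) = 16 - √(h² + 1²) = 16 - √(h² + 1) = 16 - √(1 + h²))
-583 - H(-57, l(-2)) = -583 - (16 - √(1 + (-22)²)) = -583 - (16 - √(1 + 484)) = -583 - (16 - √485) = -583 + (-16 + √485) = -599 + √485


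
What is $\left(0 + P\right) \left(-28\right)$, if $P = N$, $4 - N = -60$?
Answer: $-1792$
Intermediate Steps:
$N = 64$ ($N = 4 - -60 = 4 + 60 = 64$)
$P = 64$
$\left(0 + P\right) \left(-28\right) = \left(0 + 64\right) \left(-28\right) = 64 \left(-28\right) = -1792$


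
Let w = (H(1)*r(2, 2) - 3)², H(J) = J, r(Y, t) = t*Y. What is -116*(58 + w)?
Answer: -6844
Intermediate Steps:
r(Y, t) = Y*t
w = 1 (w = (1*(2*2) - 3)² = (1*4 - 3)² = (4 - 3)² = 1² = 1)
-116*(58 + w) = -116*(58 + 1) = -116*59 = -6844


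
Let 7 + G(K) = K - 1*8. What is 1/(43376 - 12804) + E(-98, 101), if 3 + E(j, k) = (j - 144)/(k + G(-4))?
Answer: -7459527/1253452 ≈ -5.9512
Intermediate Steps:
G(K) = -15 + K (G(K) = -7 + (K - 1*8) = -7 + (K - 8) = -7 + (-8 + K) = -15 + K)
E(j, k) = -3 + (-144 + j)/(-19 + k) (E(j, k) = -3 + (j - 144)/(k + (-15 - 4)) = -3 + (-144 + j)/(k - 19) = -3 + (-144 + j)/(-19 + k))
1/(43376 - 12804) + E(-98, 101) = 1/(43376 - 12804) + (-87 - 98 - 3*101)/(-19 + 101) = 1/30572 + (-87 - 98 - 303)/82 = 1/30572 + (1/82)*(-488) = 1/30572 - 244/41 = -7459527/1253452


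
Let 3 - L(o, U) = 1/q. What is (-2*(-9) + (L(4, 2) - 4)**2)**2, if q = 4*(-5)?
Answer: 57168721/160000 ≈ 357.30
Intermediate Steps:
q = -20
L(o, U) = 61/20 (L(o, U) = 3 - 1/(-20) = 3 - 1*(-1/20) = 3 + 1/20 = 61/20)
(-2*(-9) + (L(4, 2) - 4)**2)**2 = (-2*(-9) + (61/20 - 4)**2)**2 = (18 + (-19/20)**2)**2 = (18 + 361/400)**2 = (7561/400)**2 = 57168721/160000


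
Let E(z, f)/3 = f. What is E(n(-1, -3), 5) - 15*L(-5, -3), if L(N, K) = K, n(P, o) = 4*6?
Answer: 60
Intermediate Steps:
n(P, o) = 24
E(z, f) = 3*f
E(n(-1, -3), 5) - 15*L(-5, -3) = 3*5 - 15*(-3) = 15 + 45 = 60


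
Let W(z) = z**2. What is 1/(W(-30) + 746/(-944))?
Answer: 472/424427 ≈ 0.0011121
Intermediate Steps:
1/(W(-30) + 746/(-944)) = 1/((-30)**2 + 746/(-944)) = 1/(900 + 746*(-1/944)) = 1/(900 - 373/472) = 1/(424427/472) = 472/424427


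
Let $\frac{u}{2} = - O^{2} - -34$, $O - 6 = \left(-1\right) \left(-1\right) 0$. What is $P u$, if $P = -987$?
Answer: $3948$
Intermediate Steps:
$O = 6$ ($O = 6 + \left(-1\right) \left(-1\right) 0 = 6 + 1 \cdot 0 = 6 + 0 = 6$)
$u = -4$ ($u = 2 \left(- 6^{2} - -34\right) = 2 \left(\left(-1\right) 36 + 34\right) = 2 \left(-36 + 34\right) = 2 \left(-2\right) = -4$)
$P u = \left(-987\right) \left(-4\right) = 3948$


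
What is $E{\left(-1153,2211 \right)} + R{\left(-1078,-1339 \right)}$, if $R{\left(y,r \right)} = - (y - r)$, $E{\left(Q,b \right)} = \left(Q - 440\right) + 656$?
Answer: $-1198$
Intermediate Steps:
$E{\left(Q,b \right)} = 216 + Q$ ($E{\left(Q,b \right)} = \left(-440 + Q\right) + 656 = 216 + Q$)
$R{\left(y,r \right)} = r - y$
$E{\left(-1153,2211 \right)} + R{\left(-1078,-1339 \right)} = \left(216 - 1153\right) - 261 = -937 + \left(-1339 + 1078\right) = -937 - 261 = -1198$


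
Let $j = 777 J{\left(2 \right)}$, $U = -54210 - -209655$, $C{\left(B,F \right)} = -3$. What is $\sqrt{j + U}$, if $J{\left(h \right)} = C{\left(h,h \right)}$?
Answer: $13 \sqrt{906} \approx 391.3$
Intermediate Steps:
$J{\left(h \right)} = -3$
$U = 155445$ ($U = -54210 + 209655 = 155445$)
$j = -2331$ ($j = 777 \left(-3\right) = -2331$)
$\sqrt{j + U} = \sqrt{-2331 + 155445} = \sqrt{153114} = 13 \sqrt{906}$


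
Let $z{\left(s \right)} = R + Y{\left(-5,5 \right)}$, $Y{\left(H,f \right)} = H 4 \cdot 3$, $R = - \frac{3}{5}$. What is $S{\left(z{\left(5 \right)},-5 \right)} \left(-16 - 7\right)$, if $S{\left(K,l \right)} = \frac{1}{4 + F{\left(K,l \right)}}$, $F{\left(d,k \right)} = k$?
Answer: $23$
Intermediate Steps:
$R = - \frac{3}{5}$ ($R = \left(-3\right) \frac{1}{5} = - \frac{3}{5} \approx -0.6$)
$Y{\left(H,f \right)} = 12 H$ ($Y{\left(H,f \right)} = 4 H 3 = 12 H$)
$z{\left(s \right)} = - \frac{303}{5}$ ($z{\left(s \right)} = - \frac{3}{5} + 12 \left(-5\right) = - \frac{3}{5} - 60 = - \frac{303}{5}$)
$S{\left(K,l \right)} = \frac{1}{4 + l}$
$S{\left(z{\left(5 \right)},-5 \right)} \left(-16 - 7\right) = \frac{-16 - 7}{4 - 5} = \frac{1}{-1} \left(-23\right) = \left(-1\right) \left(-23\right) = 23$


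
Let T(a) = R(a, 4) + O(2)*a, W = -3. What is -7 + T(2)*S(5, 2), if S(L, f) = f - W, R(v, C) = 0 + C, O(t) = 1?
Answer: 23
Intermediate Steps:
R(v, C) = C
S(L, f) = 3 + f (S(L, f) = f - 1*(-3) = f + 3 = 3 + f)
T(a) = 4 + a (T(a) = 4 + 1*a = 4 + a)
-7 + T(2)*S(5, 2) = -7 + (4 + 2)*(3 + 2) = -7 + 6*5 = -7 + 30 = 23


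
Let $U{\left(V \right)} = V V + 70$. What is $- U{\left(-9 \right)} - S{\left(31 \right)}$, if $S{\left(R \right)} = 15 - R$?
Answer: $-135$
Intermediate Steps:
$U{\left(V \right)} = 70 + V^{2}$ ($U{\left(V \right)} = V^{2} + 70 = 70 + V^{2}$)
$- U{\left(-9 \right)} - S{\left(31 \right)} = - (70 + \left(-9\right)^{2}) - \left(15 - 31\right) = - (70 + 81) - \left(15 - 31\right) = \left(-1\right) 151 - -16 = -151 + 16 = -135$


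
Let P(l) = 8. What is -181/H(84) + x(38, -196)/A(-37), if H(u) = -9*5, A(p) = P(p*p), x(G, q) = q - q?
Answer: 181/45 ≈ 4.0222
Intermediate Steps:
x(G, q) = 0
A(p) = 8
H(u) = -45
-181/H(84) + x(38, -196)/A(-37) = -181/(-45) + 0/8 = -181*(-1/45) + 0*(⅛) = 181/45 + 0 = 181/45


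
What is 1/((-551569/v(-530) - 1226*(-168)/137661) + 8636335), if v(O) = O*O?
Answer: 12889658300/111319401089954197 ≈ 1.1579e-7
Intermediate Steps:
v(O) = O²
1/((-551569/v(-530) - 1226*(-168)/137661) + 8636335) = 1/((-551569/((-530)²) - 1226*(-168)/137661) + 8636335) = 1/((-551569/280900 + 205968*(1/137661)) + 8636335) = 1/((-551569*1/280900 + 68656/45887) + 8636335) = 1/((-551569/280900 + 68656/45887) + 8636335) = 1/(-6024376303/12889658300 + 8636335) = 1/(111319401089954197/12889658300) = 12889658300/111319401089954197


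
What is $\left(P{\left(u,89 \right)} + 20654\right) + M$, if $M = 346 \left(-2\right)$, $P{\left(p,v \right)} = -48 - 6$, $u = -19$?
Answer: $19908$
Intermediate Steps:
$P{\left(p,v \right)} = -54$
$M = -692$
$\left(P{\left(u,89 \right)} + 20654\right) + M = \left(-54 + 20654\right) - 692 = 20600 - 692 = 19908$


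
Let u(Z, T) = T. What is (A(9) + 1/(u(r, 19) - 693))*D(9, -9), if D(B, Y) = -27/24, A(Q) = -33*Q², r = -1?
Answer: 16214427/5392 ≈ 3007.1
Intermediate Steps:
D(B, Y) = -9/8 (D(B, Y) = -27*1/24 = -9/8)
(A(9) + 1/(u(r, 19) - 693))*D(9, -9) = (-33*9² + 1/(19 - 693))*(-9/8) = (-33*81 + 1/(-674))*(-9/8) = (-2673 - 1/674)*(-9/8) = -1801603/674*(-9/8) = 16214427/5392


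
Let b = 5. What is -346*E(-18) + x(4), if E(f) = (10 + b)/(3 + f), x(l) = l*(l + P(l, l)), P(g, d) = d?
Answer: 378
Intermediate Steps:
x(l) = 2*l² (x(l) = l*(l + l) = l*(2*l) = 2*l²)
E(f) = 15/(3 + f) (E(f) = (10 + 5)/(3 + f) = 15/(3 + f))
-346*E(-18) + x(4) = -5190/(3 - 18) + 2*4² = -5190/(-15) + 2*16 = -5190*(-1)/15 + 32 = -346*(-1) + 32 = 346 + 32 = 378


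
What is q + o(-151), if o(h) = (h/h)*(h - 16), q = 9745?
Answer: 9578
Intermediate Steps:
o(h) = -16 + h (o(h) = 1*(-16 + h) = -16 + h)
q + o(-151) = 9745 + (-16 - 151) = 9745 - 167 = 9578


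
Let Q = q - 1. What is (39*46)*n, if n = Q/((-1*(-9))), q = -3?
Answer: -2392/3 ≈ -797.33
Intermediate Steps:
Q = -4 (Q = -3 - 1 = -4)
n = -4/9 (n = -4/((-1*(-9))) = -4/9 ≈ -0.44444)
(39*46)*n = (39*46)*(-4/9) = 1794*(-4/9) = -2392/3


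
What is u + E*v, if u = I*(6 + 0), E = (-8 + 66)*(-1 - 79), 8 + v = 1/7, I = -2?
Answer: 255116/7 ≈ 36445.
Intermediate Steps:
v = -55/7 (v = -8 + 1/7 = -8 + ⅐ = -55/7 ≈ -7.8571)
E = -4640 (E = 58*(-80) = -4640)
u = -12 (u = -2*(6 + 0) = -2*6 = -12)
u + E*v = -12 - 4640*(-55/7) = -12 + 255200/7 = 255116/7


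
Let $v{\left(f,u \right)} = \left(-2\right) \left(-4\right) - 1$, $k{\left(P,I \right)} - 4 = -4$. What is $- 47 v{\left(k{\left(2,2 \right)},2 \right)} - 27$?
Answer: $-356$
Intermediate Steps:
$k{\left(P,I \right)} = 0$ ($k{\left(P,I \right)} = 4 - 4 = 0$)
$v{\left(f,u \right)} = 7$ ($v{\left(f,u \right)} = 8 - 1 = 7$)
$- 47 v{\left(k{\left(2,2 \right)},2 \right)} - 27 = \left(-47\right) 7 - 27 = -329 - 27 = -356$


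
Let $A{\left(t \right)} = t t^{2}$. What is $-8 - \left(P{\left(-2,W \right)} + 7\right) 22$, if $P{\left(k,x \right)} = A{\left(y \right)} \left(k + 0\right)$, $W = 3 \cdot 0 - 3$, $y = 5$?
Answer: $5338$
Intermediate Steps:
$A{\left(t \right)} = t^{3}$
$W = -3$ ($W = 0 - 3 = -3$)
$P{\left(k,x \right)} = 125 k$ ($P{\left(k,x \right)} = 5^{3} \left(k + 0\right) = 125 k$)
$-8 - \left(P{\left(-2,W \right)} + 7\right) 22 = -8 - \left(125 \left(-2\right) + 7\right) 22 = -8 - \left(-250 + 7\right) 22 = -8 - \left(-243\right) 22 = -8 - -5346 = -8 + 5346 = 5338$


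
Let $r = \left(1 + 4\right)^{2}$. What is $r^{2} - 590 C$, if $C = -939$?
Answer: $554635$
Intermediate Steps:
$r = 25$ ($r = 5^{2} = 25$)
$r^{2} - 590 C = 25^{2} - -554010 = 625 + 554010 = 554635$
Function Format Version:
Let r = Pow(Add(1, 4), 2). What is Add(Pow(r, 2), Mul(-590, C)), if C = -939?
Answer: 554635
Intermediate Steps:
r = 25 (r = Pow(5, 2) = 25)
Add(Pow(r, 2), Mul(-590, C)) = Add(Pow(25, 2), Mul(-590, -939)) = Add(625, 554010) = 554635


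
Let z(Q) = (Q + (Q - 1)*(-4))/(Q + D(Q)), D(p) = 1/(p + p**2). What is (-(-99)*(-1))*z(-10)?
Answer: 302940/899 ≈ 336.97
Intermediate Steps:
z(Q) = (4 - 3*Q)/(Q + 1/(Q*(1 + Q))) (z(Q) = (Q + (Q - 1)*(-4))/(Q + 1/(Q*(1 + Q))) = (Q + (-1 + Q)*(-4))/(Q + 1/(Q*(1 + Q))) = (Q + (4 - 4*Q))/(Q + 1/(Q*(1 + Q))) = (4 - 3*Q)/(Q + 1/(Q*(1 + Q))))
(-(-99)*(-1))*z(-10) = (-(-99)*(-1))*(-10*(4 - 10 - 3*(-10)**2)/(1 + (-10)**2 + (-10)**3)) = (-9*11)*(-10*(4 - 10 - 3*100)/(1 + 100 - 1000)) = -(-990)*(4 - 10 - 300)/(-899) = -(-990)*(-1)*(-306)/899 = -99*(-3060/899) = 302940/899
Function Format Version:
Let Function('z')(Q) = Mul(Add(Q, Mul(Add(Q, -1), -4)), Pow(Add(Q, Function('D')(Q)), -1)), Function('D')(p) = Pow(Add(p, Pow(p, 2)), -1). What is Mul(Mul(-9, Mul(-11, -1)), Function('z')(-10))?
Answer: Rational(302940, 899) ≈ 336.97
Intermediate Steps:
Function('z')(Q) = Mul(Pow(Add(Q, Mul(Pow(Q, -1), Pow(Add(1, Q), -1))), -1), Add(4, Mul(-3, Q))) (Function('z')(Q) = Mul(Add(Q, Mul(Add(Q, -1), -4)), Pow(Add(Q, Mul(Pow(Q, -1), Pow(Add(1, Q), -1))), -1)) = Mul(Add(Q, Mul(Add(-1, Q), -4)), Pow(Add(Q, Mul(Pow(Q, -1), Pow(Add(1, Q), -1))), -1)) = Mul(Add(Q, Add(4, Mul(-4, Q))), Pow(Add(Q, Mul(Pow(Q, -1), Pow(Add(1, Q), -1))), -1)) = Mul(Add(4, Mul(-3, Q)), Pow(Add(Q, Mul(Pow(Q, -1), Pow(Add(1, Q), -1))), -1)) = Mul(Pow(Add(Q, Mul(Pow(Q, -1), Pow(Add(1, Q), -1))), -1), Add(4, Mul(-3, Q))))
Mul(Mul(-9, Mul(-11, -1)), Function('z')(-10)) = Mul(Mul(-9, Mul(-11, -1)), Mul(-10, Pow(Add(1, Pow(-10, 2), Pow(-10, 3)), -1), Add(4, -10, Mul(-3, Pow(-10, 2))))) = Mul(Mul(-9, 11), Mul(-10, Pow(Add(1, 100, -1000), -1), Add(4, -10, Mul(-3, 100)))) = Mul(-99, Mul(-10, Pow(-899, -1), Add(4, -10, -300))) = Mul(-99, Mul(-10, Rational(-1, 899), -306)) = Mul(-99, Rational(-3060, 899)) = Rational(302940, 899)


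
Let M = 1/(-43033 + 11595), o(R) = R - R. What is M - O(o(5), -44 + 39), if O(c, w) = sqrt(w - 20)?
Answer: -1/31438 - 5*I ≈ -3.1809e-5 - 5.0*I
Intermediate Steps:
o(R) = 0
O(c, w) = sqrt(-20 + w)
M = -1/31438 (M = 1/(-31438) = -1/31438 ≈ -3.1809e-5)
M - O(o(5), -44 + 39) = -1/31438 - sqrt(-20 + (-44 + 39)) = -1/31438 - sqrt(-20 - 5) = -1/31438 - sqrt(-25) = -1/31438 - 5*I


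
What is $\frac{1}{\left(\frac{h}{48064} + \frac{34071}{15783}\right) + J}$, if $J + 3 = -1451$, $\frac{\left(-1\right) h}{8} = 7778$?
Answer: $- \frac{15804044}{22965423577} \approx -0.00068817$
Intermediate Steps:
$h = -62224$ ($h = \left(-8\right) 7778 = -62224$)
$J = -1454$ ($J = -3 - 1451 = -1454$)
$\frac{1}{\left(\frac{h}{48064} + \frac{34071}{15783}\right) + J} = \frac{1}{\left(- \frac{62224}{48064} + \frac{34071}{15783}\right) - 1454} = \frac{1}{\left(\left(-62224\right) \frac{1}{48064} + 34071 \cdot \frac{1}{15783}\right) - 1454} = \frac{1}{\left(- \frac{3889}{3004} + \frac{11357}{5261}\right) - 1454} = \frac{1}{\frac{13656399}{15804044} - 1454} = \frac{1}{- \frac{22965423577}{15804044}} = - \frac{15804044}{22965423577}$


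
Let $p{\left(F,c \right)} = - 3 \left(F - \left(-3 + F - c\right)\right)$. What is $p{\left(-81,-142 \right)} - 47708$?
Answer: $-47291$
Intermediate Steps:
$p{\left(F,c \right)} = -9 - 3 c$ ($p{\left(F,c \right)} = - 3 \left(F - \left(-3 + F - c\right)\right) = - 3 \left(F + \left(3 + c - F\right)\right) = - 3 \left(3 + c\right) = -9 - 3 c$)
$p{\left(-81,-142 \right)} - 47708 = \left(-9 - -426\right) - 47708 = \left(-9 + 426\right) - 47708 = 417 - 47708 = -47291$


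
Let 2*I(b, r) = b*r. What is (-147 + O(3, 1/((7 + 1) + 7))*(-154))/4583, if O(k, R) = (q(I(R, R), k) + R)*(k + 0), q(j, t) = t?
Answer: -7819/22915 ≈ -0.34122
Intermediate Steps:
I(b, r) = b*r/2 (I(b, r) = (b*r)/2 = b*r/2)
O(k, R) = k*(R + k) (O(k, R) = (k + R)*(k + 0) = (R + k)*k = k*(R + k))
(-147 + O(3, 1/((7 + 1) + 7))*(-154))/4583 = (-147 + (3*(1/((7 + 1) + 7) + 3))*(-154))/4583 = (-147 + (3*(1/(8 + 7) + 3))*(-154))*(1/4583) = (-147 + (3*(1/15 + 3))*(-154))*(1/4583) = (-147 + (3*(46/15))*(-154))*(1/4583) = (-147 + (46/5)*(-154))*(1/4583) = (-147 - 7084/5)*(1/4583) = -7819/5*1/4583 = -7819/22915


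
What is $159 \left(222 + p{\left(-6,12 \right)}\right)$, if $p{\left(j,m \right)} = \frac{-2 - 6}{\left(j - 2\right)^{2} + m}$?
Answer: $\frac{670344}{19} \approx 35281.0$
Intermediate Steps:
$p{\left(j,m \right)} = - \frac{8}{m + \left(-2 + j\right)^{2}}$ ($p{\left(j,m \right)} = - \frac{8}{\left(-2 + j\right)^{2} + m} = - \frac{8}{m + \left(-2 + j\right)^{2}}$)
$159 \left(222 + p{\left(-6,12 \right)}\right) = 159 \left(222 - \frac{8}{12 + \left(-2 - 6\right)^{2}}\right) = 159 \left(222 - \frac{8}{12 + \left(-8\right)^{2}}\right) = 159 \left(222 - \frac{8}{12 + 64}\right) = 159 \left(222 - \frac{8}{76}\right) = 159 \left(222 - \frac{2}{19}\right) = 159 \cdot \frac{4216}{19} = \frac{670344}{19}$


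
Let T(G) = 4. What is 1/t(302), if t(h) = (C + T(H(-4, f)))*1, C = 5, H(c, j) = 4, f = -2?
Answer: ⅑ ≈ 0.11111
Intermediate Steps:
t(h) = 9 (t(h) = (5 + 4)*1 = 9*1 = 9)
1/t(302) = 1/9 = ⅑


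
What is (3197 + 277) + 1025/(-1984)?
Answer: 6891391/1984 ≈ 3473.5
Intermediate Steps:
(3197 + 277) + 1025/(-1984) = 3474 + 1025*(-1/1984) = 3474 - 1025/1984 = 6891391/1984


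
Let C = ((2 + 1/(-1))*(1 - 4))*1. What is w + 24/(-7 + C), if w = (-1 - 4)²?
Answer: 113/5 ≈ 22.600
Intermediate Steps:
C = -3 (C = ((2 + 1*(-1))*(-3))*1 = ((2 - 1)*(-3))*1 = (1*(-3))*1 = -3*1 = -3)
w = 25 (w = (-5)² = 25)
w + 24/(-7 + C) = 25 + 24/(-7 - 3) = 25 + 24/(-10) = 25 - ⅒*24 = 25 - 12/5 = 113/5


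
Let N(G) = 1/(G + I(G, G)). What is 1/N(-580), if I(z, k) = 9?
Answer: -571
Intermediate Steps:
N(G) = 1/(9 + G) (N(G) = 1/(G + 9) = 1/(9 + G))
1/N(-580) = 1/(1/(9 - 580)) = 1/(1/(-571)) = 1/(-1/571) = -571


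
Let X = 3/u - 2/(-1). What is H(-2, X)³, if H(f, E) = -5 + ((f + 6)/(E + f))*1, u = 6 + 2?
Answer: 4913/27 ≈ 181.96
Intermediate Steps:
u = 8
X = 19/8 (X = 3/8 - 2/(-1) = 3*(⅛) - 2*(-1) = 3/8 + 2 = 19/8 ≈ 2.3750)
H(f, E) = -5 + (6 + f)/(E + f) (H(f, E) = -5 + ((6 + f)/(E + f))*1 = -5 + (6 + f)/(E + f))
H(-2, X)³ = ((6 - 5*19/8 - 4*(-2))/(19/8 - 2))³ = ((6 - 95/8 + 8)/(3/8))³ = ((8/3)*(17/8))³ = (17/3)³ = 4913/27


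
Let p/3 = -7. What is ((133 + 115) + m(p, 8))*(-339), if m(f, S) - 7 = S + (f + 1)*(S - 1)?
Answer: -41697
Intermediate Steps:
p = -21 (p = 3*(-7) = -21)
m(f, S) = 7 + S + (1 + f)*(-1 + S) (m(f, S) = 7 + (S + (f + 1)*(S - 1)) = 7 + (S + (1 + f)*(-1 + S)) = 7 + S + (1 + f)*(-1 + S))
((133 + 115) + m(p, 8))*(-339) = ((133 + 115) + (6 - 1*(-21) + 2*8 + 8*(-21)))*(-339) = (248 + (6 + 21 + 16 - 168))*(-339) = (248 - 125)*(-339) = 123*(-339) = -41697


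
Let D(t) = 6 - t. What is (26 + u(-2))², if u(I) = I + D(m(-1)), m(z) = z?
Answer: 961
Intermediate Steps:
u(I) = 7 + I (u(I) = I + (6 - 1*(-1)) = I + (6 + 1) = I + 7 = 7 + I)
(26 + u(-2))² = (26 + (7 - 2))² = (26 + 5)² = 31² = 961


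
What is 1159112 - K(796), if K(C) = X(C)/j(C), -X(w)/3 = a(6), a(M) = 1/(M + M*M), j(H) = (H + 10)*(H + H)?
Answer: 20822436334337/17964128 ≈ 1.1591e+6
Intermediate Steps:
j(H) = 2*H*(10 + H) (j(H) = (10 + H)*(2*H) = 2*H*(10 + H))
a(M) = 1/(M + M²)
X(w) = -1/14 (X(w) = -3/(6*(1 + 6)) = -1/(2*7) = -3*1/42 = -1/14)
K(C) = -1/(28*C*(10 + C)) (K(C) = -1/(2*C*(10 + C))/14 = -1/(28*C*(10 + C)))
1159112 - K(796) = 1159112 - (-1)/(28*796*(10 + 796)) = 1159112 - (-1)/(28*796*806) = 1159112 - 1*(-1/17964128) = 1159112 + 1/17964128 = 20822436334337/17964128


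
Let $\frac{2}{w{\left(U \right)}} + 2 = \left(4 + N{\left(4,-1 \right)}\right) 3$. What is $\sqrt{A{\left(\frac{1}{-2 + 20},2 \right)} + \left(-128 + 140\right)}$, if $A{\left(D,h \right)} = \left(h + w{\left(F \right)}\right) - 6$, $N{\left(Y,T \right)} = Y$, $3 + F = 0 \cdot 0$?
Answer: $\frac{\sqrt{979}}{11} \approx 2.8445$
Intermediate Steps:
$F = -3$ ($F = -3 + 0 \cdot 0 = -3 + 0 = -3$)
$w{\left(U \right)} = \frac{1}{11}$ ($w{\left(U \right)} = \frac{2}{-2 + \left(4 + 4\right) 3} = \frac{2}{-2 + 8 \cdot 3} = \frac{2}{-2 + 24} = \frac{2}{22} = 2 \cdot \frac{1}{22} = \frac{1}{11}$)
$A{\left(D,h \right)} = - \frac{65}{11} + h$ ($A{\left(D,h \right)} = \left(h + \frac{1}{11}\right) - 6 = \left(\frac{1}{11} + h\right) - 6 = - \frac{65}{11} + h$)
$\sqrt{A{\left(\frac{1}{-2 + 20},2 \right)} + \left(-128 + 140\right)} = \sqrt{\left(- \frac{65}{11} + 2\right) + \left(-128 + 140\right)} = \sqrt{- \frac{43}{11} + 12} = \sqrt{\frac{89}{11}} = \frac{\sqrt{979}}{11}$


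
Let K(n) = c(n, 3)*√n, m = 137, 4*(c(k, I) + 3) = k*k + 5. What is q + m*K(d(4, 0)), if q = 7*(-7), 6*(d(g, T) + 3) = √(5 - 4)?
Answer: -49 + 5069*I*√102/864 ≈ -49.0 + 59.253*I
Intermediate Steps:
c(k, I) = -7/4 + k²/4 (c(k, I) = -3 + (k*k + 5)/4 = -3 + (k² + 5)/4 = -3 + (5 + k²)/4 = -3 + (5/4 + k²/4) = -7/4 + k²/4)
d(g, T) = -17/6 (d(g, T) = -3 + √(5 - 4)/6 = -3 + √1/6 = -3 + (⅙)*1 = -3 + ⅙ = -17/6)
K(n) = √n*(-7/4 + n²/4) (K(n) = (-7/4 + n²/4)*√n = √n*(-7/4 + n²/4))
q = -49
q + m*K(d(4, 0)) = -49 + 137*(√(-17/6)*(-7 + (-17/6)²)/4) = -49 + 137*((I*√102/6)*(-7 + 289/36)/4) = -49 + 137*((¼)*(I*√102/6)*(37/36)) = -49 + 137*(37*I*√102/864) = -49 + 5069*I*√102/864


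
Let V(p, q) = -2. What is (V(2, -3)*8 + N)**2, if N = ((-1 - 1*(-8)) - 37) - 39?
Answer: 7225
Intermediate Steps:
N = -69 (N = ((-1 + 8) - 37) - 39 = (7 - 37) - 39 = -30 - 39 = -69)
(V(2, -3)*8 + N)**2 = (-2*8 - 69)**2 = (-16 - 69)**2 = (-85)**2 = 7225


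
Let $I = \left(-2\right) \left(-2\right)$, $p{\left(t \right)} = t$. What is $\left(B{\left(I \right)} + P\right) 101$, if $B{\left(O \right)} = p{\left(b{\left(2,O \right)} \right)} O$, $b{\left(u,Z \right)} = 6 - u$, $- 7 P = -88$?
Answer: $\frac{20200}{7} \approx 2885.7$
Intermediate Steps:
$P = \frac{88}{7}$ ($P = \left(- \frac{1}{7}\right) \left(-88\right) = \frac{88}{7} \approx 12.571$)
$I = 4$
$B{\left(O \right)} = 4 O$ ($B{\left(O \right)} = \left(6 - 2\right) O = 4 O$)
$\left(B{\left(I \right)} + P\right) 101 = \left(4 \cdot 4 + \frac{88}{7}\right) 101 = \left(16 + \frac{88}{7}\right) 101 = \frac{200}{7} \cdot 101 = \frac{20200}{7}$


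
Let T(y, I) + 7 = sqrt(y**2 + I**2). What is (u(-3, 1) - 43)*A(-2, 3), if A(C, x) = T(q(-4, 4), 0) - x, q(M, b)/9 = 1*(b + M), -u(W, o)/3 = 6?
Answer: 610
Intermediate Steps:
u(W, o) = -18 (u(W, o) = -3*6 = -18)
q(M, b) = 9*M + 9*b (q(M, b) = 9*(1*(b + M)) = 9*(1*(M + b)) = 9*(M + b) = 9*M + 9*b)
T(y, I) = -7 + sqrt(I**2 + y**2) (T(y, I) = -7 + sqrt(y**2 + I**2) = -7 + sqrt(I**2 + y**2))
A(C, x) = -7 - x (A(C, x) = (-7 + sqrt(0**2 + (9*(-4) + 9*4)**2)) - x = (-7 + sqrt(0 + (-36 + 36)**2)) - x = (-7 + sqrt(0 + 0**2)) - x = (-7 + sqrt(0 + 0)) - x = (-7 + sqrt(0)) - x = (-7 + 0) - x = -7 - x)
(u(-3, 1) - 43)*A(-2, 3) = (-18 - 43)*(-7 - 1*3) = -61*(-7 - 3) = -61*(-10) = 610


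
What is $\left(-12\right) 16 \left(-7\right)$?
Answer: $1344$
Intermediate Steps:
$\left(-12\right) 16 \left(-7\right) = \left(-192\right) \left(-7\right) = 1344$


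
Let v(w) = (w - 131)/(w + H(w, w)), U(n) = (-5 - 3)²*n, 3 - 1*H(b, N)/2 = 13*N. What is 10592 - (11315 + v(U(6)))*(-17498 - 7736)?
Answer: 1369700057593/4797 ≈ 2.8553e+8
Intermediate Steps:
H(b, N) = 6 - 26*N
U(n) = 64*n (U(n) = (-8)²*n = 64*n)
v(w) = (-131 + w)/(6 - 25*w) (v(w) = (w - 131)/(w + (6 - 26*w)) = (-131 + w)/(6 - 25*w))
10592 - (11315 + v(U(6)))*(-17498 - 7736) = 10592 - (11315 + (131 - 64*6)/(-6 + 25*(64*6)))*(-17498 - 7736) = 10592 - (11315 + (131 - 1*384)/(-6 + 25*384))*(-25234) = 10592 - (11315 + (131 - 384)/(-6 + 9600))*(-25234) = 10592 - (11315 - 253/9594)*(-25234) = 10592 - 108555857*(-25234)/9594 = 10592 - 1*(-1369649247769/4797) = 10592 + 1369649247769/4797 = 1369700057593/4797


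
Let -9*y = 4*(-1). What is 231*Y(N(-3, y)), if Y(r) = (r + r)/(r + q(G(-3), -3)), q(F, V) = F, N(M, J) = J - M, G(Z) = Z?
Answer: 7161/2 ≈ 3580.5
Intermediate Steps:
y = 4/9 (y = -4*(-1)/9 = -⅑*(-4) = 4/9 ≈ 0.44444)
Y(r) = 2*r/(-3 + r) (Y(r) = (r + r)/(r - 3) = (2*r)/(-3 + r) = 2*r/(-3 + r))
231*Y(N(-3, y)) = 231*(2*(4/9 - 1*(-3))/(-3 + (4/9 - 1*(-3)))) = 231*(2*(4/9 + 3)/(-3 + (4/9 + 3))) = 231*(2*(31/9)/(-3 + 31/9)) = 231*(2*(31/9)/(4/9)) = 231*(2*(31/9)*(9/4)) = 231*(31/2) = 7161/2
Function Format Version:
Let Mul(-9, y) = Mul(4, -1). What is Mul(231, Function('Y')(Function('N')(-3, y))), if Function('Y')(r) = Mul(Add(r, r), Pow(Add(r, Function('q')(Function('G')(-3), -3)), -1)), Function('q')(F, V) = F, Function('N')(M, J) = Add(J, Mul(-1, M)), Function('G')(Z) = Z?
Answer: Rational(7161, 2) ≈ 3580.5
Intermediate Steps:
y = Rational(4, 9) (y = Mul(Rational(-1, 9), Mul(4, -1)) = Mul(Rational(-1, 9), -4) = Rational(4, 9) ≈ 0.44444)
Function('Y')(r) = Mul(2, r, Pow(Add(-3, r), -1)) (Function('Y')(r) = Mul(Add(r, r), Pow(Add(r, -3), -1)) = Mul(Mul(2, r), Pow(Add(-3, r), -1)) = Mul(2, r, Pow(Add(-3, r), -1)))
Mul(231, Function('Y')(Function('N')(-3, y))) = Mul(231, Mul(2, Add(Rational(4, 9), Mul(-1, -3)), Pow(Add(-3, Add(Rational(4, 9), Mul(-1, -3))), -1))) = Mul(231, Mul(2, Add(Rational(4, 9), 3), Pow(Add(-3, Add(Rational(4, 9), 3)), -1))) = Mul(231, Mul(2, Rational(31, 9), Pow(Add(-3, Rational(31, 9)), -1))) = Mul(231, Mul(2, Rational(31, 9), Pow(Rational(4, 9), -1))) = Mul(231, Mul(2, Rational(31, 9), Rational(9, 4))) = Mul(231, Rational(31, 2)) = Rational(7161, 2)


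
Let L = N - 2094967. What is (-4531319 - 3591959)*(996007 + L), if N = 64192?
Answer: 8405708129504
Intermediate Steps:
L = -2030775 (L = 64192 - 2094967 = -2030775)
(-4531319 - 3591959)*(996007 + L) = (-4531319 - 3591959)*(996007 - 2030775) = -8123278*(-1034768) = 8405708129504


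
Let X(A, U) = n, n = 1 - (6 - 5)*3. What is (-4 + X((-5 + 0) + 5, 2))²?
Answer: 36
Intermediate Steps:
n = -2 (n = 1 - 3 = -2)
X(A, U) = -2
(-4 + X((-5 + 0) + 5, 2))² = (-4 - 2)² = (-6)² = 36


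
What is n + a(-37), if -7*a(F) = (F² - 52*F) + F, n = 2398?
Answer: 13530/7 ≈ 1932.9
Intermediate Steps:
a(F) = -F²/7 + 51*F/7 (a(F) = -((F² - 52*F) + F)/7 = -(F² - 51*F)/7 = -F²/7 + 51*F/7)
n + a(-37) = 2398 + (⅐)*(-37)*(51 - 1*(-37)) = 2398 + (⅐)*(-37)*(51 + 37) = 2398 + (⅐)*(-37)*88 = 2398 - 3256/7 = 13530/7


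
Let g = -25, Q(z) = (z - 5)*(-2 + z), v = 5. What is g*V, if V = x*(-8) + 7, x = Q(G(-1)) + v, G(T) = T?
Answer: 4425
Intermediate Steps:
Q(z) = (-5 + z)*(-2 + z)
x = 23 (x = (10 + (-1)² - 7*(-1)) + 5 = (10 + 1 + 7) + 5 = 18 + 5 = 23)
V = -177 (V = 23*(-8) + 7 = -184 + 7 = -177)
g*V = -25*(-177) = 4425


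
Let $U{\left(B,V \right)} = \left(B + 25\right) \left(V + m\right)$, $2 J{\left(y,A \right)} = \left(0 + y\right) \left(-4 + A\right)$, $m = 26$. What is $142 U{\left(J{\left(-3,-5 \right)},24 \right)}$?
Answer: $273350$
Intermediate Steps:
$J{\left(y,A \right)} = \frac{y \left(-4 + A\right)}{2}$ ($J{\left(y,A \right)} = \frac{\left(0 + y\right) \left(-4 + A\right)}{2} = \frac{y \left(-4 + A\right)}{2}$)
$U{\left(B,V \right)} = \left(25 + B\right) \left(26 + V\right)$ ($U{\left(B,V \right)} = \left(B + 25\right) \left(V + 26\right) = \left(25 + B\right) \left(26 + V\right)$)
$142 U{\left(J{\left(-3,-5 \right)},24 \right)} = 142 \left(650 + 25 \cdot 24 + 26 \cdot \frac{1}{2} \left(-3\right) \left(-4 - 5\right) + \frac{1}{2} \left(-3\right) \left(-4 - 5\right) 24\right) = 142 \left(650 + 600 + 26 \cdot \frac{1}{2} \left(-3\right) \left(-9\right) + \frac{1}{2} \left(-3\right) \left(-9\right) 24\right) = 142 \left(650 + 600 + 26 \cdot \frac{27}{2} + \frac{27}{2} \cdot 24\right) = 142 \left(650 + 600 + 351 + 324\right) = 142 \cdot 1925 = 273350$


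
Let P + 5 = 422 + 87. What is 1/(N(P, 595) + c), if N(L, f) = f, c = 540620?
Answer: 1/541215 ≈ 1.8477e-6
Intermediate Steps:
P = 504 (P = -5 + (422 + 87) = -5 + 509 = 504)
1/(N(P, 595) + c) = 1/(595 + 540620) = 1/541215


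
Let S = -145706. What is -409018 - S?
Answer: -263312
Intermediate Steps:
-409018 - S = -409018 - 1*(-145706) = -409018 + 145706 = -263312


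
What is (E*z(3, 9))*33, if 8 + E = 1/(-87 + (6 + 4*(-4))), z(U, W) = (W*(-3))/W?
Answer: 76923/97 ≈ 793.02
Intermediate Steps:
z(U, W) = -3 (z(U, W) = (-3*W)/W = -3)
E = -777/97 (E = -8 + 1/(-87 + (6 + 4*(-4))) = -8 + 1/(-87 + (6 - 16)) = -8 + 1/(-87 - 10) = -8 + 1/(-97) = -8 - 1/97 = -777/97 ≈ -8.0103)
(E*z(3, 9))*33 = -777/97*(-3)*33 = (2331/97)*33 = 76923/97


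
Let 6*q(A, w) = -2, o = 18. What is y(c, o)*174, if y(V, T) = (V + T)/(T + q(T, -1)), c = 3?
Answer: 10962/53 ≈ 206.83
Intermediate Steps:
q(A, w) = -⅓ (q(A, w) = (⅙)*(-2) = -⅓)
y(V, T) = (T + V)/(-⅓ + T) (y(V, T) = (V + T)/(T - ⅓) = (T + V)/(-⅓ + T))
y(c, o)*174 = (3*(18 + 3)/(-1 + 3*18))*174 = (3*21/(-1 + 54))*174 = (3*21/53)*174 = (3*(1/53)*21)*174 = (63/53)*174 = 10962/53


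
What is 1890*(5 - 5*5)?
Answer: -37800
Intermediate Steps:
1890*(5 - 5*5) = 1890*(5 - 25) = 1890*(-20) = -37800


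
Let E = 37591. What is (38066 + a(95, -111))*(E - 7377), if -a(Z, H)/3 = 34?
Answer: 1147044296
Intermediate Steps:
a(Z, H) = -102 (a(Z, H) = -3*34 = -102)
(38066 + a(95, -111))*(E - 7377) = (38066 - 102)*(37591 - 7377) = 37964*30214 = 1147044296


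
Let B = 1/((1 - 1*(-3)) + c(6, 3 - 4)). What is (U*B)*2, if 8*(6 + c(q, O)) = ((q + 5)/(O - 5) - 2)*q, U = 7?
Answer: -112/39 ≈ -2.8718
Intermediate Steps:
c(q, O) = -6 + q*(-2 + (5 + q)/(-5 + O))/8 (c(q, O) = -6 + (((q + 5)/(O - 5) - 2)*q)/8 = -6 + (((5 + q)/(-5 + O) - 2)*q)/8 = -6 + ((-2 + (5 + q)/(-5 + O))*q)/8 = -6 + (q*(-2 + (5 + q)/(-5 + O)))/8 = -6 + q*(-2 + (5 + q)/(-5 + O))/8)
B = -8/39 (B = 1/((1 - 1*(-3)) + (240 + 6**2 - 48*(3 - 4) + 15*6 - 2*(3 - 4)*6)/(8*(-5 + (3 - 4)))) = 1/((1 + 3) + (240 + 36 - 48*(-1) + 90 - 2*(-1)*6)/(8*(-5 - 1))) = 1/(4 + (1/8)*(240 + 36 + 48 + 90 + 12)/(-6)) = 1/(4 + (1/8)*(-1/6)*426) = 1/(4 - 71/8) = 1/(-39/8) = -8/39 ≈ -0.20513)
(U*B)*2 = (7*(-8/39))*2 = -56/39*2 = -112/39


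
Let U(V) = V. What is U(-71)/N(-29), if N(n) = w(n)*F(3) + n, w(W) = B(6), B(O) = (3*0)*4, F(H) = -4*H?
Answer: 71/29 ≈ 2.4483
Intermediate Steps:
B(O) = 0 (B(O) = 0*4 = 0)
w(W) = 0
N(n) = n (N(n) = 0*(-4*3) + n = 0*(-12) + n = 0 + n = n)
U(-71)/N(-29) = -71/(-29) = -71*(-1/29) = 71/29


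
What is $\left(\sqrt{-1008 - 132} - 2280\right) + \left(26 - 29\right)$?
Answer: $-2283 + 2 i \sqrt{285} \approx -2283.0 + 33.764 i$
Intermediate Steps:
$\left(\sqrt{-1008 - 132} - 2280\right) + \left(26 - 29\right) = \left(\sqrt{-1140} - 2280\right) + \left(26 - 29\right) = \left(2 i \sqrt{285} - 2280\right) - 3 = \left(-2280 + 2 i \sqrt{285}\right) - 3 = -2283 + 2 i \sqrt{285}$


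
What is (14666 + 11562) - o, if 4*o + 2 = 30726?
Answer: 18547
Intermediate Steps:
o = 7681 (o = -½ + (¼)*30726 = -½ + 15363/2 = 7681)
(14666 + 11562) - o = (14666 + 11562) - 1*7681 = 26228 - 7681 = 18547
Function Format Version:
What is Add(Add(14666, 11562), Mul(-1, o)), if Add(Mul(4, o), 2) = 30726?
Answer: 18547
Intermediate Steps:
o = 7681 (o = Add(Rational(-1, 2), Mul(Rational(1, 4), 30726)) = Add(Rational(-1, 2), Rational(15363, 2)) = 7681)
Add(Add(14666, 11562), Mul(-1, o)) = Add(Add(14666, 11562), Mul(-1, 7681)) = Add(26228, -7681) = 18547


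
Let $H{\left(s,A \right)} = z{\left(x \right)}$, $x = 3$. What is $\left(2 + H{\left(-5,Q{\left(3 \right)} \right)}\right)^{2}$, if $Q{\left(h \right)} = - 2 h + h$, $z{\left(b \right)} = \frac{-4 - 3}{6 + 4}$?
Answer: $\frac{169}{100} \approx 1.69$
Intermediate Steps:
$z{\left(b \right)} = - \frac{7}{10}$
$Q{\left(h \right)} = - h$
$H{\left(s,A \right)} = - \frac{7}{10}$
$\left(2 + H{\left(-5,Q{\left(3 \right)} \right)}\right)^{2} = \left(2 - \frac{7}{10}\right)^{2} = \left(\frac{13}{10}\right)^{2} = \frac{169}{100}$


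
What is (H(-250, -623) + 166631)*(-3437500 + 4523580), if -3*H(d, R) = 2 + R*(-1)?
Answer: 542244989440/3 ≈ 1.8075e+11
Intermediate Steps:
H(d, R) = -⅔ + R/3 (H(d, R) = -(2 + R*(-1))/3 = -(2 - R)/3 = -⅔ + R/3)
(H(-250, -623) + 166631)*(-3437500 + 4523580) = ((-⅔ + (⅓)*(-623)) + 166631)*(-3437500 + 4523580) = ((-⅔ - 623/3) + 166631)*1086080 = (-625/3 + 166631)*1086080 = (499268/3)*1086080 = 542244989440/3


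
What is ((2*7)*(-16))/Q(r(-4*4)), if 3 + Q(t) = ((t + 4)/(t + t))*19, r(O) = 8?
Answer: -896/45 ≈ -19.911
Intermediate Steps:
Q(t) = -3 + 19*(4 + t)/(2*t) (Q(t) = -3 + ((t + 4)/(t + t))*19 = -3 + ((4 + t)/((2*t)))*19 = -3 + ((4 + t)*(1/(2*t)))*19 = -3 + ((4 + t)/(2*t))*19 = -3 + 19*(4 + t)/(2*t))
((2*7)*(-16))/Q(r(-4*4)) = ((2*7)*(-16))/(13/2 + 38/8) = (14*(-16))/(13/2 + 38*(1/8)) = -224/(13/2 + 19/4) = -224/45/4 = -224*4/45 = -896/45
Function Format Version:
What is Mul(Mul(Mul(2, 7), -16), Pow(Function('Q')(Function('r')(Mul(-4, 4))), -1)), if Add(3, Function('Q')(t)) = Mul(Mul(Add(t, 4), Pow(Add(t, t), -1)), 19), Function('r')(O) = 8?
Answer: Rational(-896, 45) ≈ -19.911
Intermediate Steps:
Function('Q')(t) = Add(-3, Mul(Rational(19, 2), Pow(t, -1), Add(4, t))) (Function('Q')(t) = Add(-3, Mul(Mul(Add(t, 4), Pow(Add(t, t), -1)), 19)) = Add(-3, Mul(Mul(Add(4, t), Pow(Mul(2, t), -1)), 19)) = Add(-3, Mul(Mul(Add(4, t), Mul(Rational(1, 2), Pow(t, -1))), 19)) = Add(-3, Mul(Mul(Rational(1, 2), Pow(t, -1), Add(4, t)), 19)) = Add(-3, Mul(Rational(19, 2), Pow(t, -1), Add(4, t))))
Mul(Mul(Mul(2, 7), -16), Pow(Function('Q')(Function('r')(Mul(-4, 4))), -1)) = Mul(Mul(Mul(2, 7), -16), Pow(Add(Rational(13, 2), Mul(38, Pow(8, -1))), -1)) = Mul(Mul(14, -16), Pow(Add(Rational(13, 2), Mul(38, Rational(1, 8))), -1)) = Mul(-224, Pow(Add(Rational(13, 2), Rational(19, 4)), -1)) = Mul(-224, Pow(Rational(45, 4), -1)) = Mul(-224, Rational(4, 45)) = Rational(-896, 45)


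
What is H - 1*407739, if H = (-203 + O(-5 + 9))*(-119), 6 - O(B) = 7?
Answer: -383463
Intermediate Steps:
O(B) = -1 (O(B) = 6 - 1*7 = 6 - 7 = -1)
H = 24276 (H = (-203 - 1)*(-119) = -204*(-119) = 24276)
H - 1*407739 = 24276 - 1*407739 = 24276 - 407739 = -383463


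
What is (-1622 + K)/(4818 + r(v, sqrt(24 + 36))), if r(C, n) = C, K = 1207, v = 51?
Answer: -415/4869 ≈ -0.085233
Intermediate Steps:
(-1622 + K)/(4818 + r(v, sqrt(24 + 36))) = (-1622 + 1207)/(4818 + 51) = -415/4869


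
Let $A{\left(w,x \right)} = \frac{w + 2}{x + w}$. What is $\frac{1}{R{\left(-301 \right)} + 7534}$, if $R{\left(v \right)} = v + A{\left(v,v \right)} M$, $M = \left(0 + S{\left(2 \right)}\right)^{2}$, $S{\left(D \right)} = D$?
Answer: $\frac{301}{2177731} \approx 0.00013822$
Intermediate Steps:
$A{\left(w,x \right)} = \frac{2 + w}{w + x}$
$M = 4$ ($M = \left(0 + 2\right)^{2} = 2^{2} = 4$)
$R{\left(v \right)} = v + \frac{2 \left(2 + v\right)}{v}$ ($R{\left(v \right)} = v + \frac{2 + v}{v + v} 4 = v + \frac{2 + v}{2 v} 4 = v + \frac{2 \left(2 + v\right)}{v}$)
$\frac{1}{R{\left(-301 \right)} + 7534} = \frac{1}{\left(2 - 301 + \frac{4}{-301}\right) + 7534} = \frac{1}{\left(2 - 301 + 4 \left(- \frac{1}{301}\right)\right) + 7534} = \frac{1}{\left(2 - 301 - \frac{4}{301}\right) + 7534} = \frac{1}{- \frac{90003}{301} + 7534} = \frac{1}{\frac{2177731}{301}} = \frac{301}{2177731}$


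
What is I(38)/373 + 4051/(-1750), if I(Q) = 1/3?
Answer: -4531319/1958250 ≈ -2.3140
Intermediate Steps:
I(Q) = ⅓
I(38)/373 + 4051/(-1750) = (⅓)/373 + 4051/(-1750) = (⅓)*(1/373) + 4051*(-1/1750) = 1/1119 - 4051/1750 = -4531319/1958250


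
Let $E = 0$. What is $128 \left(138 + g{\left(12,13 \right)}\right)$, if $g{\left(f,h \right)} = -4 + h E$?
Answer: $17152$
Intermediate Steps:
$g{\left(f,h \right)} = -4$ ($g{\left(f,h \right)} = -4 + h 0 = -4 + 0 = -4$)
$128 \left(138 + g{\left(12,13 \right)}\right) = 128 \left(138 - 4\right) = 128 \cdot 134 = 17152$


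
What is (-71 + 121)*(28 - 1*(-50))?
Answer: 3900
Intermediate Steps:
(-71 + 121)*(28 - 1*(-50)) = 50*(28 + 50) = 50*78 = 3900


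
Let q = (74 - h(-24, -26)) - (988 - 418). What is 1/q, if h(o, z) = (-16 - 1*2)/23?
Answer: -23/11390 ≈ -0.0020193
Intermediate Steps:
h(o, z) = -18/23 (h(o, z) = (-16 - 2)*(1/23) = -18*1/23 = -18/23)
q = -11390/23 (q = (74 - 1*(-18/23)) - (988 - 418) = (74 + 18/23) - 1*570 = 1720/23 - 570 = -11390/23 ≈ -495.22)
1/q = 1/(-11390/23) = -23/11390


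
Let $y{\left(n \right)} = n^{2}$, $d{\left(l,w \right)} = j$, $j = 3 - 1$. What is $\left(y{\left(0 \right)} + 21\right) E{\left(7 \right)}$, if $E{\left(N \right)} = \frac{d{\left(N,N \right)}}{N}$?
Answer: $6$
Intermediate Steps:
$j = 2$ ($j = 3 - 1 = 2$)
$d{\left(l,w \right)} = 2$
$E{\left(N \right)} = \frac{2}{N}$
$\left(y{\left(0 \right)} + 21\right) E{\left(7 \right)} = \left(0^{2} + 21\right) \frac{2}{7} = \left(0 + 21\right) 2 \cdot \frac{1}{7} = 21 \cdot \frac{2}{7} = 6$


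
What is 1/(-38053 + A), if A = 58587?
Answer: 1/20534 ≈ 4.8700e-5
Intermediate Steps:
1/(-38053 + A) = 1/(-38053 + 58587) = 1/20534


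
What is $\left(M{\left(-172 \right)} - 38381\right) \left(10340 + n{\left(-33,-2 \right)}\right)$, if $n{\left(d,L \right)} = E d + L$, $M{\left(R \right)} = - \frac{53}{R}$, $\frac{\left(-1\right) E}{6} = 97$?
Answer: $- \frac{48758523894}{43} \approx -1.1339 \cdot 10^{9}$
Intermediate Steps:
$E = -582$ ($E = \left(-6\right) 97 = -582$)
$n{\left(d,L \right)} = L - 582 d$ ($n{\left(d,L \right)} = - 582 d + L = L - 582 d$)
$\left(M{\left(-172 \right)} - 38381\right) \left(10340 + n{\left(-33,-2 \right)}\right) = \left(- \frac{53}{-172} - 38381\right) \left(10340 - -19204\right) = \left(\left(-53\right) \left(- \frac{1}{172}\right) - 38381\right) \left(10340 + \left(-2 + 19206\right)\right) = \left(\frac{53}{172} - 38381\right) \left(10340 + 19204\right) = \left(- \frac{6601479}{172}\right) 29544 = - \frac{48758523894}{43}$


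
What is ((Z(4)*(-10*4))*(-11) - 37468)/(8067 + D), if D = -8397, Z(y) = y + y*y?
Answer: 4778/55 ≈ 86.873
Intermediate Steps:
Z(y) = y + y**2
((Z(4)*(-10*4))*(-11) - 37468)/(8067 + D) = (((4*(1 + 4))*(-10*4))*(-11) - 37468)/(8067 - 8397) = (((4*5)*(-40))*(-11) - 37468)/(-330) = ((20*(-40))*(-11) - 37468)*(-1/330) = (-800*(-11) - 37468)*(-1/330) = (8800 - 37468)*(-1/330) = -28668*(-1/330) = 4778/55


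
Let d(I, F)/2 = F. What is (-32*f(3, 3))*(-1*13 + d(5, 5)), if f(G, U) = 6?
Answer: 576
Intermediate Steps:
d(I, F) = 2*F
(-32*f(3, 3))*(-1*13 + d(5, 5)) = (-32*6)*(-1*13 + 2*5) = -192*(-13 + 10) = -192*(-3) = 576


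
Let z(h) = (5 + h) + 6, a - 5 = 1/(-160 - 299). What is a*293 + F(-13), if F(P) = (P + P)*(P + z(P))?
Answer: 851152/459 ≈ 1854.4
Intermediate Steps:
a = 2294/459 (a = 5 + 1/(-160 - 299) = 5 + 1/(-459) = 5 - 1/459 = 2294/459 ≈ 4.9978)
z(h) = 11 + h
F(P) = 2*P*(11 + 2*P) (F(P) = (P + P)*(P + (11 + P)) = (2*P)*(11 + 2*P) = 2*P*(11 + 2*P))
a*293 + F(-13) = (2294/459)*293 + 2*(-13)*(11 + 2*(-13)) = 672142/459 + 2*(-13)*(11 - 26) = 672142/459 + 2*(-13)*(-15) = 672142/459 + 390 = 851152/459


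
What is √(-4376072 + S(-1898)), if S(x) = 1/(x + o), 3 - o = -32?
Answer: I*√187510309151/207 ≈ 2091.9*I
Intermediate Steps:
o = 35 (o = 3 - 1*(-32) = 3 + 32 = 35)
S(x) = 1/(35 + x) (S(x) = 1/(x + 35) = 1/(35 + x))
√(-4376072 + S(-1898)) = √(-4376072 + 1/(35 - 1898)) = √(-4376072 + 1/(-1863)) = √(-4376072 - 1/1863) = √(-8152622137/1863) = I*√187510309151/207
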